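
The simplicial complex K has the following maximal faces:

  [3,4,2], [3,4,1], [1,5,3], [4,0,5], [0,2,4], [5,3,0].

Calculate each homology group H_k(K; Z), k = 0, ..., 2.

K has 6 vertices, 12 edges, 6 triangles.
rank ∂_0 = 0, rank ∂_1 = 5 ⇒ b_0 = 6 − 0 − 5 = 1; all invariant factors of ∂_1 are 1 so no torsion. So H_0 = Z.
rank ∂_1 = 5, rank ∂_2 = 6 ⇒ b_1 = 12 − 5 − 6 = 1; all invariant factors of ∂_2 are 1 so no torsion. So H_1 = Z.
rank ∂_2 = 6, rank ∂_3 = 0 ⇒ b_2 = 6 − 6 − 0 = 0. So H_2 = 0.

H_0 ≅ Z,  H_1 ≅ Z,  H_2 = 0.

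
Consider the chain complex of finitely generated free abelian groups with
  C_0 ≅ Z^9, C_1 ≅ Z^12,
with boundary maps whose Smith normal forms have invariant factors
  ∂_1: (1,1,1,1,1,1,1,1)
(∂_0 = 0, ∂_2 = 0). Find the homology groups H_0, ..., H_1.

H_0 ≅ Z,  H_1 ≅ Z^4.

H_0: b_0 = 9 − 0 − 8 = 1; torsion from ∂_1 factors > 1: none. So H_0 ≅ Z.
H_1: b_1 = 12 − 8 − 0 = 4; torsion from ∂_2 factors > 1: none. So H_1 ≅ Z^4.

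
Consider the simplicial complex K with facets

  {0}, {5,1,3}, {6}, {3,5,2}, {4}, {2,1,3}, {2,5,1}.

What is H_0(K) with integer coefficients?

H_0 ≅ Z^4.

Fix the vertex order 0 < 1 < 2 < 3 < 4 < 5 < 6 and write every simplex with vertices in increasing order. Then dim K = 2 and the simplices of K are:

  0-simplices (7): [0], [1], [2], [3], [4], [5], [6]
  1-simplices (6): [1,2], [1,3], [1,5], [2,3], [2,5], [3,5]
  2-simplices (4): [1,2,3], [1,2,5], [1,3,5], [2,3,5]

so the chain groups are C_0 ≅ Z^7, C_1 ≅ Z^6, C_2 ≅ Z^4.

∂_1: C_1 → C_0 maps an edge to its endpoints' difference, ∂[p,q] = q − p.
This gives a 7×6 integer matrix of rank 3; reducing to Smith normal form yields diagonal entries (1,1,1).

∂_2: C_2 → C_1 maps a triangle to the signed sum of its edges. For instance
  ∂[1,2,3] = [2,3] − [1,3] + [1,2],
  ∂[1,2,5] = [2,5] − [1,5] + [1,2].
The resulting 6×4 matrix has rank 3, and its Smith normal form has invariant factors (1,1,1).

Computing H_k = (kernel of ∂_k) / (image of ∂_{k+1}):

  H_0: rank C_0 − rank ∂_1 = 7 − 3 = 4, and the invariant factors of ∂_1 are all 1, so H_0 ≅ Z^4.

(K is a triangulation of the disjoint union of the 2-sphere S^2 and a set of 3 points.)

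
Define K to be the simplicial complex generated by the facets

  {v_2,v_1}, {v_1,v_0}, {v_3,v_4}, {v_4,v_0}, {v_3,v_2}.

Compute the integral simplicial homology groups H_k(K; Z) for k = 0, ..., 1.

Take the total order v_0 < v_1 < v_2 < v_3 < v_4 on the vertex set. Then K (dimension 1) consists of the simplices:

  0-simplices (5): [v_0], [v_1], [v_2], [v_3], [v_4]
  1-simplices (5): [v_0,v_1], [v_0,v_4], [v_1,v_2], [v_2,v_3], [v_3,v_4]

so the chain groups are C_0 ≅ Z^5, C_1 ≅ Z^5.

Boundary ∂_1: C_1 → C_0 sends each edge [p,q] (with p < q) to q − p. For instance
  ∂[v_3,v_4] = [v_4] − [v_3].
The 5×5 boundary matrix has rank 4 and Smith normal form diag(1,1,1,1).

Computing H_k = (kernel of ∂_k) / (image of ∂_{k+1}):

  H_0: rank C_0 − rank ∂_1 = 5 − 4 = 1, and the invariant factors of ∂_1 are all 1, so H_0 = Z.
  H_1: rank ker ∂_1 − rank ∂_2 = (5 − 4) − 0 = 1, and there is no ∂_2, so H_1 = Z.

(K is a triangulation of the circle S^1.)

H_0 ≅ Z,  H_1 ≅ Z.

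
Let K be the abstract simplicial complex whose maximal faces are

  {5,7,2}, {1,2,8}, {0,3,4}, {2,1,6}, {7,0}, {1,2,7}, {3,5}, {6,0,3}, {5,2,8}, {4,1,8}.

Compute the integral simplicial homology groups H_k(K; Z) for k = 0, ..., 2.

H_0 ≅ Z,  H_1 ≅ Z^3,  H_2 = 0.

Fix the vertex order 0 < 1 < 2 < 3 < 4 < 5 < 6 < 7 < 8 and write every simplex with vertices in increasing order. Then dim K = 2 and the simplices of K are:

  0-simplices (9): [0], [1], [2], [3], [4], [5], [6], [7], [8]
  1-simplices (19): [0,3], [0,4], [0,6], [0,7], [1,2], [1,4], [1,6], [1,7], [1,8], [2,5], [2,6], [2,7], [2,8], [3,4], [3,5], [3,6], [4,8], [5,7], [5,8]
  2-simplices (8): [0,3,4], [0,3,6], [1,2,6], [1,2,7], [1,2,8], [1,4,8], [2,5,7], [2,5,8]

so the chain groups are C_0 ≅ Z^9, C_1 ≅ Z^19, C_2 ≅ Z^8.

∂_1: C_1 → C_0 maps an edge to its endpoints' difference, ∂[p,q] = q − p. For instance
  ∂[4,8] = [8] − [4].
This gives a 9×19 integer matrix of rank 8; reducing to Smith normal form yields diagonal entries (1,1,1,1,1,1,1,1).

∂_2: C_2 → C_1 sends each 2-simplex [p,q,r] to [q,r] − [p,r] + [p,q]. For instance
  ∂[0,3,6] = [3,6] − [0,6] + [0,3],
  ∂[1,4,8] = [4,8] − [1,8] + [1,4].
The resulting 19×8 matrix has rank 8, and its Smith normal form has invariant factors (1,1,1,1,1,1,1,1).

From H_k ≅ ker(∂_k) / im(∂_{k+1}) we obtain:

  H_0: rank C_0 − rank ∂_1 = 9 − 8 = 1, and the invariant factors of ∂_1 are all 1, so H_0 = Z.
  H_1: rank ker ∂_1 − rank ∂_2 = (19 − 8) − 8 = 3, and the invariant factors of ∂_2 are all 1, so H_1 = Z^3.
  H_2: rank ker ∂_2 − rank ∂_3 = (8 − 8) − 0 = 0, and there is no ∂_3, so H_2 = 0.

As a check, the Euler characteristic is 9 − 19 + 8 = -2, which agrees with 1 − 3 + 0 = -2.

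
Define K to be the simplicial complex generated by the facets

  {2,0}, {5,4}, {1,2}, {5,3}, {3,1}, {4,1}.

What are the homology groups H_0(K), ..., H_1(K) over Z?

H_0 = Z,  H_1 = Z.

Fix the vertex order 0 < 1 < 2 < 3 < 4 < 5 and write every simplex with vertices in increasing order. Then dim K = 1 and the simplices of K are:

  0-simplices (6): [0], [1], [2], [3], [4], [5]
  1-simplices (6): [0,2], [1,2], [1,3], [1,4], [3,5], [4,5]

Hence C_0 ≅ Z^6, C_1 ≅ Z^6.

The boundary map ∂_1: C_1 → C_0 is given by ∂[p,q] = [q] − [p]. For instance
  ∂[0,2] = [2] − [0].
The 6×6 boundary matrix has rank 5 and Smith normal form diag(1,1,1,1,1).

From H_k ≅ ker(∂_k) / im(∂_{k+1}) we obtain:

  H_0: rank C_0 − rank ∂_1 = 6 − 5 = 1, and the invariant factors of ∂_1 are all 1, so H_0 = Z.
  H_1: rank ker ∂_1 − rank ∂_2 = (6 − 5) − 0 = 1, and there is no ∂_2, so H_1 = Z.

As a check, the Euler characteristic is 6 − 6 = 0, which agrees with 1 − 1 = 0.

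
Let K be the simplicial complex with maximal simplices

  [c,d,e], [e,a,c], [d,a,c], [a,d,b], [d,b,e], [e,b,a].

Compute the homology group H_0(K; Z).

H_0 ≅ Z.

We work with the vertex ordering a < b < c < d < e. The simplices of K, each written with vertices in increasing order, are:

  0-simplices (5): a, b, c, d, e
  1-simplices (9): ab, ac, ad, ae, bd, be, cd, ce, de
  2-simplices (6): abd, abe, acd, ace, bde, cde

giving chain groups C_0 ≅ Z^5, C_1 ≅ Z^9, C_2 ≅ Z^6.

∂_1: C_1 → C_0 is given by ∂[p,q] = [q] − [p]. For instance
  ∂bd = d − b.
The 5×9 boundary matrix has rank 4 and Smith normal form diag(1,1,1,1).

The boundary map ∂_2: C_2 → C_1 maps a triangle to the signed sum of its edges. For instance
  ∂abe = be − ae + ab,
  ∂abd = bd − ad + ab.
The resulting 9×6 matrix has rank 5, and its Smith normal form has invariant factors (1,1,1,1,1).

From H_k ≅ ker(∂_k) / im(∂_{k+1}) we obtain:

  H_0: rank C_0 − rank ∂_1 = 5 − 4 = 1, and the invariant factors of ∂_1 are all 1, so H_0 ≅ Z.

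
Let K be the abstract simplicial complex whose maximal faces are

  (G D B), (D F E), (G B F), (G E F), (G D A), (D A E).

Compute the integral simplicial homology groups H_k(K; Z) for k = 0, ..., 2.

We work with the vertex ordering A < B < D < E < F < G. The simplices of K, each written with vertices in increasing order, are:

  0-simplices (6): A, B, D, E, F, G
  1-simplices (12): AD, AE, AG, BD, BF, BG, DE, DF, DG, EF, EG, FG
  2-simplices (6): ADE, ADG, BDG, BFG, DEF, EFG

so the chain groups are C_0 ≅ Z^6, C_1 ≅ Z^12, C_2 ≅ Z^6.

∂_1: C_1 → C_0 sends each edge [p,q] (with p < q) to q − p.
As a 6×12 matrix over Z this has rank 5, with invariant factors (1,1,1,1,1).

The boundary map ∂_2: C_2 → C_1 sends each 2-simplex [p,q,r] to [q,r] − [p,r] + [p,q]. For instance
  ∂BFG = FG − BG + BF,
  ∂ADG = DG − AG + AD.
The resulting 12×6 matrix has rank 6, and its Smith normal form has invariant factors (1,1,1,1,1,1).

Now H_k = ker ∂_k / im ∂_{k+1}, so:

  H_0: rank C_0 − rank ∂_1 = 6 − 5 = 1, and the invariant factors of ∂_1 are all 1, so H_0 ≅ Z.
  H_1: rank ker ∂_1 − rank ∂_2 = (12 − 5) − 6 = 1, and the invariant factors of ∂_2 are all 1, so H_1 ≅ Z.
  H_2: rank ker ∂_2 − rank ∂_3 = (6 − 6) − 0 = 0, and there is no ∂_3, so H_2 ≅ 0.

(K is a triangulation of the cylinder S^1 x I.)

H_0 = Z,  H_1 = Z,  H_2 = 0.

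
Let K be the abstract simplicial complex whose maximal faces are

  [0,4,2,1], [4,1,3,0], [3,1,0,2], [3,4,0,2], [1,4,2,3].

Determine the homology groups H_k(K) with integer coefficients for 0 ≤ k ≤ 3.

Take the total order 0 < 1 < 2 < 3 < 4 on the vertex set. Then K (dimension 3) consists of the simplices:

  0-simplices (5): [0], [1], [2], [3], [4]
  1-simplices (10): [0,1], [0,2], [0,3], [0,4], [1,2], [1,3], [1,4], [2,3], [2,4], [3,4]
  2-simplices (10): [0,1,2], [0,1,3], [0,1,4], [0,2,3], [0,2,4], [0,3,4], [1,2,3], [1,2,4], [1,3,4], [2,3,4]
  3-simplices (5): [0,1,2,3], [0,1,2,4], [0,1,3,4], [0,2,3,4], [1,2,3,4]

Hence C_0 ≅ Z^5, C_1 ≅ Z^10, C_2 ≅ Z^10, C_3 ≅ Z^5.

Boundary ∂_1: C_1 → C_0 is given by ∂[p,q] = [q] − [p]. For instance
  ∂[2,4] = [4] − [2].
This gives a 5×10 integer matrix of rank 4; reducing to Smith normal form yields diagonal entries (1,1,1,1).

Boundary ∂_2: C_2 → C_1 sends each 2-simplex [p,q,r] to [q,r] − [p,r] + [p,q]. For instance
  ∂[1,2,3] = [2,3] − [1,3] + [1,2],
  ∂[0,2,3] = [2,3] − [0,3] + [0,2].
The resulting 10×10 matrix has rank 6, and its Smith normal form has invariant factors (1,1,1,1,1,1).

The boundary map ∂_3: C_3 → C_2 sends each 3-simplex σ to the alternating sum Σ_i (−1)^i (σ with its i-th vertex removed). For instance
  ∂[0,2,3,4] = [2,3,4] − [0,3,4] + [0,2,4] − [0,2,3],
  ∂[0,1,2,4] = [1,2,4] − [0,2,4] + [0,1,4] − [0,1,2].
As a 10×5 matrix over Z this has rank 4, with invariant factors (1,1,1,1).

From H_k ≅ ker(∂_k) / im(∂_{k+1}) we obtain:

  H_0: rank C_0 − rank ∂_1 = 5 − 4 = 1, and the invariant factors of ∂_1 are all 1, so H_0 = Z.
  H_1: rank ker ∂_1 − rank ∂_2 = (10 − 4) − 6 = 0, and the invariant factors of ∂_2 are all 1, so H_1 = 0.
  H_2: rank ker ∂_2 − rank ∂_3 = (10 − 6) − 4 = 0, and the invariant factors of ∂_3 are all 1, so H_2 = 0.
  H_3: rank ker ∂_3 − rank ∂_4 = (5 − 4) − 0 = 1, and there is no ∂_4, so H_3 = Z.

As a check, the Euler characteristic is 5 − 10 + 10 − 5 = 0, which agrees with 1 − 0 + 0 − 1 = 0.
(K is a triangulation of the 3-sphere S^3.)

H_0 = Z,  H_1 = 0,  H_2 = 0,  H_3 = Z.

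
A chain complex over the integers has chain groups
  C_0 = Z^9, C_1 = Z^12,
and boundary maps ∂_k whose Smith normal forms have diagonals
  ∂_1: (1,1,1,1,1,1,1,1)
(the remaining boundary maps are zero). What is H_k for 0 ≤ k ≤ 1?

H_0: b_0 = 9 − 0 − 8 = 1; torsion from ∂_1 factors > 1: none. So H_0 ≅ Z.
H_1: b_1 = 12 − 8 − 0 = 4; torsion from ∂_2 factors > 1: none. So H_1 ≅ Z^4.

H_0 ≅ Z,  H_1 ≅ Z^4.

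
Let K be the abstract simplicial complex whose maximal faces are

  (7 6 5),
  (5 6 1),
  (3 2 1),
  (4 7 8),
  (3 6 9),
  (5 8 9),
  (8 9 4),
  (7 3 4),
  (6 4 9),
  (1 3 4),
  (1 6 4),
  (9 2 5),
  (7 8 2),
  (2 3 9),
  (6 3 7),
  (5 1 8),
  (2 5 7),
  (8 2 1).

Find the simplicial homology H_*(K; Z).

We work with the vertex ordering 1 < 2 < 3 < 4 < 5 < 6 < 7 < 8 < 9. The simplices of K, each written with vertices in increasing order, are:

  0-simplices (9): [1], [2], [3], [4], [5], [6], [7], [8], [9]
  1-simplices (27): (27 of them)
  2-simplices (18): [1,2,3], [1,2,8], [1,3,4], [1,4,6], [1,5,6], [1,5,8], [2,3,9], [2,5,7], [2,5,9], [2,7,8], [3,4,7], [3,6,7], [3,6,9], [4,6,9], [4,7,8], [4,8,9], [5,6,7], [5,8,9]

giving chain groups C_0 ≅ Z^9, C_1 ≅ Z^27, C_2 ≅ Z^18.

∂_1: C_1 → C_0 sends each edge [p,q] (with p < q) to q − p.
The resulting 9×27 matrix has rank 8, and its Smith normal form has invariant factors (1,1,1,1,1,1,1,1).

Boundary ∂_2: C_2 → C_1 acts by ∂[p,q,r] = [q,r] − [p,r] + [p,q]. For instance
  ∂[1,2,8] = [2,8] − [1,8] + [1,2],
  ∂[4,8,9] = [8,9] − [4,9] + [4,8].
As a 27×18 matrix over Z this has rank 18, with invariant factors (1,1,1,1,1,1,1,1,1,1,1,1,1,1,1,1,1,2).

From H_k ≅ ker(∂_k) / im(∂_{k+1}) we obtain:

  H_0: rank C_0 − rank ∂_1 = 9 − 8 = 1, and the invariant factors of ∂_1 are all 1, so H_0 ≅ Z.
  H_1: rank ker ∂_1 − rank ∂_2 = (27 − 8) − 18 = 1, and ∂_2 has invariant factor 2 > 1, so H_1 ≅ Z ⊕ Z/2.
  H_2: rank ker ∂_2 − rank ∂_3 = (18 − 18) − 0 = 0, and there is no ∂_3, so H_2 ≅ 0.

As a check, the Euler characteristic is 9 − 27 + 18 = 0, which agrees with 1 − 1 + 0 = 0.

H_0 ≅ Z,  H_1 ≅ Z ⊕ Z/2,  H_2 = 0.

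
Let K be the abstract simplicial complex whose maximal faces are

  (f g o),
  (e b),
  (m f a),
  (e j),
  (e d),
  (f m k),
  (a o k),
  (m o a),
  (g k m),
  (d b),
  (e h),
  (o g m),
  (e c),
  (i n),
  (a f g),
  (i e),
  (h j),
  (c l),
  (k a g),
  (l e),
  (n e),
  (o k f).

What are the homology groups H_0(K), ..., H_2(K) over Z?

H_0 = Z^2,  H_1 = Z^4 ⊕ Z/2,  H_2 = 0.

Order the vertices as a < b < c < d < e < f < g < h < i < j < k < l < m < n < o. Listing each simplex with vertices in this order, K has dimension 2 with simplices:

  0-simplices (15): a, b, c, d, e, f, g, h, i, j, k, l, m, n, o
  1-simplices (27): af, ag, ak, am, ao, bd, be, ce, cl, de, eh, ei, ej, el, en, fg, fk, fm, fo, gk, gm, go, hj, in, km, ko, mo
  2-simplices (10): afg, afm, agk, ako, amo, fgo, fkm, fko, gkm, gmo

Hence C_0 ≅ Z^15, C_1 ≅ Z^27, C_2 ≅ Z^10.

Boundary ∂_1: C_1 → C_0 sends each edge [p,q] (with p < q) to q − p.
The resulting 15×27 matrix has rank 13, and its Smith normal form has invariant factors (1,1,1,1,1,1,1,1,1,1,1,1,1).

The boundary map ∂_2: C_2 → C_1 acts by ∂[p,q,r] = [q,r] − [p,r] + [p,q]. For instance
  ∂agk = gk − ak + ag,
  ∂amo = mo − ao + am.
This gives a 27×10 integer matrix of rank 10; reducing to Smith normal form yields diagonal entries (1,1,1,1,1,1,1,1,1,2).

Now H_k = ker ∂_k / im ∂_{k+1}, so:

  H_0: rank C_0 − rank ∂_1 = 15 − 13 = 2, and the invariant factors of ∂_1 are all 1, so H_0 ≅ Z^2.
  H_1: rank ker ∂_1 − rank ∂_2 = (27 − 13) − 10 = 4, and ∂_2 has invariant factor 2 > 1, so H_1 ≅ Z^4 ⊕ Z/2.
  H_2: rank ker ∂_2 − rank ∂_3 = (10 − 10) − 0 = 0, and there is no ∂_3, so H_2 ≅ 0.

As a check, the Euler characteristic is 15 − 27 + 10 = -2, which agrees with 2 − 4 + 0 = -2.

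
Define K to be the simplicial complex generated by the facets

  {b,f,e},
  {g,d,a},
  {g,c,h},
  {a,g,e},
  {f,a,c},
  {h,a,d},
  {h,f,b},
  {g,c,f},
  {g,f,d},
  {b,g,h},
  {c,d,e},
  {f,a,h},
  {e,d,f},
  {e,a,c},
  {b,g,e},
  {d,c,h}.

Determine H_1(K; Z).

We work with the vertex ordering a < b < c < d < e < f < g < h. The simplices of K, each written with vertices in increasing order, are:

  0-simplices (8): a, b, c, d, e, f, g, h
  1-simplices (24): ac, ad, ae, af, ag, ah, be, bf, bg, bh, cd, ce, cf, cg, ch, de, df, dg, dh, ef, eg, fg, fh, gh
  2-simplices (16): ace, acf, adg, adh, aeg, afh, bef, beg, bfh, bgh, cde, cdh, cfg, cgh, def, dfg

so the chain groups are C_0 ≅ Z^8, C_1 ≅ Z^24, C_2 ≅ Z^16.

∂_1: C_1 → C_0 maps an edge to its endpoints' difference, ∂[p,q] = q − p.
As a 8×24 matrix over Z this has rank 7, with invariant factors (1,1,1,1,1,1,1).

The boundary map ∂_2: C_2 → C_1 maps a triangle to the signed sum of its edges. For instance
  ∂adg = dg − ag + ad,
  ∂beg = eg − bg + be.
This gives a 24×16 integer matrix of rank 15; reducing to Smith normal form yields diagonal entries (1,1,1,1,1,1,1,1,1,1,1,1,1,1,1).

Computing H_k = (kernel of ∂_k) / (image of ∂_{k+1}):

  H_1: rank ker ∂_1 − rank ∂_2 = (24 − 7) − 15 = 2, and the invariant factors of ∂_2 are all 1, so H_1 ≅ Z^2.

H_1 = Z^2.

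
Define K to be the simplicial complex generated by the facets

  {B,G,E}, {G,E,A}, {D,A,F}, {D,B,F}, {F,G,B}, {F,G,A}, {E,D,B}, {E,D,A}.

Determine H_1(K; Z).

H_1 = 0.

Order the vertices as A < B < D < E < F < G. Listing each simplex with vertices in this order, K has dimension 2 with simplices:

  0-simplices (6): A, B, D, E, F, G
  1-simplices (12): AD, AE, AF, AG, BD, BE, BF, BG, DE, DF, EG, FG
  2-simplices (8): ADE, ADF, AEG, AFG, BDE, BDF, BEG, BFG

Hence C_0 ≅ Z^6, C_1 ≅ Z^12, C_2 ≅ Z^8.

∂_1: C_1 → C_0 sends each edge [p,q] (with p < q) to q − p.
As a 6×12 matrix over Z this has rank 5, with invariant factors (1,1,1,1,1).

Boundary ∂_2: C_2 → C_1 acts by ∂[p,q,r] = [q,r] − [p,r] + [p,q]. For instance
  ∂ADF = DF − AF + AD,
  ∂BFG = FG − BG + BF.
As a 12×8 matrix over Z this has rank 7, with invariant factors (1,1,1,1,1,1,1).

From H_k ≅ ker(∂_k) / im(∂_{k+1}) we obtain:

  H_1: rank ker ∂_1 − rank ∂_2 = (12 − 5) − 7 = 0, and the invariant factors of ∂_2 are all 1, so H_1 = 0.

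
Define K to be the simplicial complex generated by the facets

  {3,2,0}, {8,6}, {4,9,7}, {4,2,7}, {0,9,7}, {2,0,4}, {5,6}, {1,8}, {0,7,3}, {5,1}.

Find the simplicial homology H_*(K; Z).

Fix the vertex order 0 < 1 < 2 < 3 < 4 < 5 < 6 < 7 < 8 < 9 and write every simplex with vertices in increasing order. Then dim K = 2 and the simplices of K are:

  0-simplices (10): [0], [1], [2], [3], [4], [5], [6], [7], [8], [9]
  1-simplices (16): [0,2], [0,3], [0,4], [0,7], [0,9], [1,5], [1,8], [2,3], [2,4], [2,7], [3,7], [4,7], [4,9], [5,6], [6,8], [7,9]
  2-simplices (6): [0,2,3], [0,2,4], [0,3,7], [0,7,9], [2,4,7], [4,7,9]

so the chain groups are C_0 ≅ Z^10, C_1 ≅ Z^16, C_2 ≅ Z^6.

The boundary map ∂_1: C_1 → C_0 sends each edge [p,q] (with p < q) to q − p. For instance
  ∂[2,3] = [3] − [2].
The resulting 10×16 matrix has rank 8, and its Smith normal form has invariant factors (1,1,1,1,1,1,1,1).

∂_2: C_2 → C_1 sends each 2-simplex [p,q,r] to [q,r] − [p,r] + [p,q]. For instance
  ∂[4,7,9] = [7,9] − [4,9] + [4,7],
  ∂[0,2,4] = [2,4] − [0,4] + [0,2].
As a 16×6 matrix over Z this has rank 6, with invariant factors (1,1,1,1,1,1).

Now H_k = ker ∂_k / im ∂_{k+1}, so:

  H_0: rank C_0 − rank ∂_1 = 10 − 8 = 2, and the invariant factors of ∂_1 are all 1, so H_0 = Z^2.
  H_1: rank ker ∂_1 − rank ∂_2 = (16 − 8) − 6 = 2, and the invariant factors of ∂_2 are all 1, so H_1 = Z^2.
  H_2: rank ker ∂_2 − rank ∂_3 = (6 − 6) − 0 = 0, and there is no ∂_3, so H_2 = 0.

(K is a triangulation of the disjoint union of the circle S^1 and the cylinder S^1 x I.)

H_0 ≅ Z^2,  H_1 ≅ Z^2,  H_2 = 0.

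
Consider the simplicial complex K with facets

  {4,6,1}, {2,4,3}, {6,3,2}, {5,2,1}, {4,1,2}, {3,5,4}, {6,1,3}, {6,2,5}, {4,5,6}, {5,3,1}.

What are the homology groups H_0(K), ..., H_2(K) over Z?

H_0 ≅ Z,  H_1 ≅ Z/2Z,  H_2 = 0.

Take the total order 1 < 2 < 3 < 4 < 5 < 6 on the vertex set. Then K (dimension 2) consists of the simplices:

  0-simplices (6): [1], [2], [3], [4], [5], [6]
  1-simplices (15): [1,2], [1,3], [1,4], [1,5], [1,6], [2,3], [2,4], [2,5], [2,6], [3,4], [3,5], [3,6], [4,5], [4,6], [5,6]
  2-simplices (10): [1,2,4], [1,2,5], [1,3,5], [1,3,6], [1,4,6], [2,3,4], [2,3,6], [2,5,6], [3,4,5], [4,5,6]

so the chain groups are C_0 ≅ Z^6, C_1 ≅ Z^15, C_2 ≅ Z^10.

Boundary ∂_1: C_1 → C_0 maps an edge to its endpoints' difference, ∂[p,q] = q − p. For instance
  ∂[2,6] = [6] − [2].
This gives a 6×15 integer matrix of rank 5; reducing to Smith normal form yields diagonal entries (1,1,1,1,1).

∂_2: C_2 → C_1 maps a triangle to the signed sum of its edges. For instance
  ∂[2,5,6] = [5,6] − [2,6] + [2,5],
  ∂[2,3,4] = [3,4] − [2,4] + [2,3].
The 15×10 boundary matrix has rank 10 and Smith normal form diag(1,1,1,1,1,1,1,1,1,2).

Computing H_k = (kernel of ∂_k) / (image of ∂_{k+1}):

  H_0: rank C_0 − rank ∂_1 = 6 − 5 = 1, and the invariant factors of ∂_1 are all 1, so H_0 = Z.
  H_1: rank ker ∂_1 − rank ∂_2 = (15 − 5) − 10 = 0, and ∂_2 has invariant factor 2 > 1, so H_1 = Z/2Z.
  H_2: rank ker ∂_2 − rank ∂_3 = (10 − 10) − 0 = 0, and there is no ∂_3, so H_2 = 0.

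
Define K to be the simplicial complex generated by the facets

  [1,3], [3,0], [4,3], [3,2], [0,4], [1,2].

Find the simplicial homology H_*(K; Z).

K has 5 vertices, 6 edges.
rank ∂_0 = 0, rank ∂_1 = 4 ⇒ b_0 = 5 − 0 − 4 = 1; all invariant factors of ∂_1 are 1 so no torsion. So H_0 ≅ Z.
rank ∂_1 = 4, rank ∂_2 = 0 ⇒ b_1 = 6 − 4 − 0 = 2. So H_1 ≅ Z^2.

H_0 = Z,  H_1 = Z^2.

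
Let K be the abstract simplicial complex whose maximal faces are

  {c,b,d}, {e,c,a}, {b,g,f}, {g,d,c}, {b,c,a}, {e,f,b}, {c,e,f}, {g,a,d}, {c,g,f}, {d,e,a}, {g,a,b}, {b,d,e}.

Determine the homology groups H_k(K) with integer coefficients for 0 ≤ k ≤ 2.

H_0 ≅ Z,  H_1 ≅ Z/2,  H_2 = 0.

K has 7 vertices, 18 edges, 12 triangles.
rank ∂_0 = 0, rank ∂_1 = 6 ⇒ b_0 = 7 − 0 − 6 = 1; all invariant factors of ∂_1 are 1 so no torsion. So H_0 = Z.
rank ∂_1 = 6, rank ∂_2 = 12 ⇒ b_1 = 18 − 6 − 12 = 0; ∂_2 has invariant factor(s) [2] giving torsion. So H_1 = Z/2.
rank ∂_2 = 12, rank ∂_3 = 0 ⇒ b_2 = 12 − 12 − 0 = 0. So H_2 = 0.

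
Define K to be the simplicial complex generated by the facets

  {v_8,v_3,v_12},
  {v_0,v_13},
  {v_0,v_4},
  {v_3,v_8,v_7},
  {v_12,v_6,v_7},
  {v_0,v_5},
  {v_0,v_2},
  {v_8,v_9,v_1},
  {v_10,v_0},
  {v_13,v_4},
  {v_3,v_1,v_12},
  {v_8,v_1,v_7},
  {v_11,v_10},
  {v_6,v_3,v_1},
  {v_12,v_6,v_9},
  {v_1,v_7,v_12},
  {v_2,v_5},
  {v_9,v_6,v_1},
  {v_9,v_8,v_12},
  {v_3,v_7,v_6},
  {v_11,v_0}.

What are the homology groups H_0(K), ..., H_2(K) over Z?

H_0 ≅ Z^2,  H_1 ≅ Z^3 ⊕ Z/2,  H_2 = 0.

Take the total order v_0 < v_1 < v_2 < v_3 < v_4 < v_5 < v_6 < v_7 < v_8 < v_9 < v_10 < v_11 < v_12 < v_13 on the vertex set. Then K (dimension 2) consists of the simplices:

  0-simplices (14): [v_0], [v_1], [v_2], [v_3], [v_4], [v_5], [v_6], [v_7], [v_8], [v_9], [v_10], [v_11], [v_12], [v_13]
  1-simplices (27): (27 of them)
  2-simplices (12): (12 of them)

Hence C_0 ≅ Z^14, C_1 ≅ Z^27, C_2 ≅ Z^12.

∂_1: C_1 → C_0 sends each edge [p,q] (with p < q) to q − p.
This gives a 14×27 integer matrix of rank 12; reducing to Smith normal form yields diagonal entries (1,1,1,1,1,1,1,1,1,1,1,1).

The boundary map ∂_2: C_2 → C_1 acts by ∂[p,q,r] = [q,r] − [p,r] + [p,q]. For instance
  ∂[v_1,v_3,v_6] = [v_3,v_6] − [v_1,v_6] + [v_1,v_3],
  ∂[v_1,v_7,v_8] = [v_7,v_8] − [v_1,v_8] + [v_1,v_7].
This gives a 27×12 integer matrix of rank 12; reducing to Smith normal form yields diagonal entries (1,1,1,1,1,1,1,1,1,1,1,2).

Now H_k = ker ∂_k / im ∂_{k+1}, so:

  H_0: rank C_0 − rank ∂_1 = 14 − 12 = 2, and the invariant factors of ∂_1 are all 1, so H_0 ≅ Z^2.
  H_1: rank ker ∂_1 − rank ∂_2 = (27 − 12) − 12 = 3, and ∂_2 has invariant factor 2 > 1, so H_1 ≅ Z^3 ⊕ Z/2.
  H_2: rank ker ∂_2 − rank ∂_3 = (12 − 12) − 0 = 0, and there is no ∂_3, so H_2 ≅ 0.

As a check, the Euler characteristic is 14 − 27 + 12 = -1, which agrees with 2 − 3 + 0 = -1.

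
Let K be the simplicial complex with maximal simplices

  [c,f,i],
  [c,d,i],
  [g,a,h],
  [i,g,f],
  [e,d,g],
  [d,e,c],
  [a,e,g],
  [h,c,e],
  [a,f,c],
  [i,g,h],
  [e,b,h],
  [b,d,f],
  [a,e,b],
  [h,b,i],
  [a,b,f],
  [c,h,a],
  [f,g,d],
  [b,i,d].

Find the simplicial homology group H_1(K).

K has 9 vertices, 27 edges, 18 triangles.
rank ∂_1 = 8, rank ∂_2 = 18 ⇒ b_1 = 27 − 8 − 18 = 1; ∂_2 has invariant factor(s) [2] giving torsion. So H_1 = Z ⊕ Z/2.

H_1 = Z ⊕ Z/2.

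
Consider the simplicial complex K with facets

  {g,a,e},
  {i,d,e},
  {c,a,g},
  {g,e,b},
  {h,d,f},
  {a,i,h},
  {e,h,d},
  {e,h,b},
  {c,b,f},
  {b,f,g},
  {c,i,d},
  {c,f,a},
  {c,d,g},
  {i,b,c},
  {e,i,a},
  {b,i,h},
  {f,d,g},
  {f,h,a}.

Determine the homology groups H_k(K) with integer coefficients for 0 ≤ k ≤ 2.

H_0 ≅ Z,  H_1 ≅ Z ⊕ Z/2,  H_2 = 0.

Take the total order a < b < c < d < e < f < g < h < i on the vertex set. Then K (dimension 2) consists of the simplices:

  0-simplices (9): a, b, c, d, e, f, g, h, i
  1-simplices (27): ac, ae, af, ag, ah, ai, bc, be, bf, bg, bh, bi, cd, cf, cg, ci, de, df, dg, dh, di, eg, eh, ei, fg, fh, hi
  2-simplices (18): acf, acg, aeg, aei, afh, ahi, bcf, bci, beg, beh, bfg, bhi, cdg, cdi, deh, dei, dfg, dfh

giving chain groups C_0 ≅ Z^9, C_1 ≅ Z^27, C_2 ≅ Z^18.

Boundary ∂_1: C_1 → C_0 sends each edge [p,q] (with p < q) to q − p. For instance
  ∂hi = i − h.
The resulting 9×27 matrix has rank 8, and its Smith normal form has invariant factors (1,1,1,1,1,1,1,1).

∂_2: C_2 → C_1 maps a triangle to the signed sum of its edges. For instance
  ∂afh = fh − ah + af,
  ∂aeg = eg − ag + ae.
This gives a 27×18 integer matrix of rank 18; reducing to Smith normal form yields diagonal entries (1,1,1,1,1,1,1,1,1,1,1,1,1,1,1,1,1,2).

From H_k ≅ ker(∂_k) / im(∂_{k+1}) we obtain:

  H_0: rank C_0 − rank ∂_1 = 9 − 8 = 1, and the invariant factors of ∂_1 are all 1, so H_0 = Z.
  H_1: rank ker ∂_1 − rank ∂_2 = (27 − 8) − 18 = 1, and ∂_2 has invariant factor 2 > 1, so H_1 = Z ⊕ Z/2.
  H_2: rank ker ∂_2 − rank ∂_3 = (18 − 18) − 0 = 0, and there is no ∂_3, so H_2 = 0.

As a check, the Euler characteristic is 9 − 27 + 18 = 0, which agrees with 1 − 1 + 0 = 0.
(K is a triangulation of the Klein bottle.)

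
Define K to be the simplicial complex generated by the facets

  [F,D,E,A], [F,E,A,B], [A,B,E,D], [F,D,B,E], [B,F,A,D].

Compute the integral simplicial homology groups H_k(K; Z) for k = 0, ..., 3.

Take the total order A < B < D < E < F on the vertex set. Then K (dimension 3) consists of the simplices:

  0-simplices (5): A, B, D, E, F
  1-simplices (10): AB, AD, AE, AF, BD, BE, BF, DE, DF, EF
  2-simplices (10): ABD, ABE, ABF, ADE, ADF, AEF, BDE, BDF, BEF, DEF
  3-simplices (5): ABDE, ABDF, ABEF, ADEF, BDEF

giving chain groups C_0 ≅ Z^5, C_1 ≅ Z^10, C_2 ≅ Z^10, C_3 ≅ Z^5.

∂_1: C_1 → C_0 maps an edge to its endpoints' difference, ∂[p,q] = q − p. For instance
  ∂BF = F − B.
As a 5×10 matrix over Z this has rank 4, with invariant factors (1,1,1,1).

The boundary map ∂_2: C_2 → C_1 acts by ∂[p,q,r] = [q,r] − [p,r] + [p,q]. For instance
  ∂ADE = DE − AE + AD,
  ∂ABD = BD − AD + AB.
The resulting 10×10 matrix has rank 6, and its Smith normal form has invariant factors (1,1,1,1,1,1).

The boundary map ∂_3: C_3 → C_2 sends each 3-simplex σ to the alternating sum Σ_i (−1)^i (σ with its i-th vertex removed). For instance
  ∂BDEF = DEF − BEF + BDF − BDE,
  ∂ABEF = BEF − AEF + ABF − ABE.
This gives a 10×5 integer matrix of rank 4; reducing to Smith normal form yields diagonal entries (1,1,1,1).

Now H_k = ker ∂_k / im ∂_{k+1}, so:

  H_0: rank C_0 − rank ∂_1 = 5 − 4 = 1, and the invariant factors of ∂_1 are all 1, so H_0 = Z.
  H_1: rank ker ∂_1 − rank ∂_2 = (10 − 4) − 6 = 0, and the invariant factors of ∂_2 are all 1, so H_1 = 0.
  H_2: rank ker ∂_2 − rank ∂_3 = (10 − 6) − 4 = 0, and the invariant factors of ∂_3 are all 1, so H_2 = 0.
  H_3: rank ker ∂_3 − rank ∂_4 = (5 − 4) − 0 = 1, and there is no ∂_4, so H_3 = Z.

As a check, the Euler characteristic is 5 − 10 + 10 − 5 = 0, which agrees with 1 − 0 + 0 − 1 = 0.
(K is a triangulation of the 3-sphere S^3.)

H_0 ≅ Z,  H_1 = 0,  H_2 = 0,  H_3 ≅ Z.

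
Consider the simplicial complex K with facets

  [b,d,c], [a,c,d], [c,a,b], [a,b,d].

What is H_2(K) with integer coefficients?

Take the total order a < b < c < d on the vertex set. Then K (dimension 2) consists of the simplices:

  0-simplices (4): a, b, c, d
  1-simplices (6): ab, ac, ad, bc, bd, cd
  2-simplices (4): abc, abd, acd, bcd

so the chain groups are C_0 ≅ Z^4, C_1 ≅ Z^6, C_2 ≅ Z^4.

The boundary map ∂_1: C_1 → C_0 is given by ∂[p,q] = [q] − [p].
This gives a 4×6 integer matrix of rank 3; reducing to Smith normal form yields diagonal entries (1,1,1).

The boundary map ∂_2: C_2 → C_1 maps a triangle to the signed sum of its edges. For instance
  ∂abc = bc − ac + ab,
  ∂abd = bd − ad + ab.
This gives a 6×4 integer matrix of rank 3; reducing to Smith normal form yields diagonal entries (1,1,1).

Reading off H_k = ker ∂_k / im ∂_{k+1}:

  H_2: rank ker ∂_2 − rank ∂_3 = (4 − 3) − 0 = 1, and there is no ∂_3, so H_2 ≅ Z.

H_2 ≅ Z.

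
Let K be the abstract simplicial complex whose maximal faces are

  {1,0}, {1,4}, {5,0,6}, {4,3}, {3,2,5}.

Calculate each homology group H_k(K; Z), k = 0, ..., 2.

H_0 ≅ Z,  H_1 ≅ Z,  H_2 = 0.

K has 7 vertices, 9 edges, 2 triangles.
rank ∂_0 = 0, rank ∂_1 = 6 ⇒ b_0 = 7 − 0 − 6 = 1; all invariant factors of ∂_1 are 1 so no torsion. So H_0 = Z.
rank ∂_1 = 6, rank ∂_2 = 2 ⇒ b_1 = 9 − 6 − 2 = 1; all invariant factors of ∂_2 are 1 so no torsion. So H_1 = Z.
rank ∂_2 = 2, rank ∂_3 = 0 ⇒ b_2 = 2 − 2 − 0 = 0. So H_2 = 0.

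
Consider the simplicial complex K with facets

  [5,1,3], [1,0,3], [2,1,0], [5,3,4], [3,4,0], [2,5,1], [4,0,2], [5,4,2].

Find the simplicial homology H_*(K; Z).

Take the total order 0 < 1 < 2 < 3 < 4 < 5 on the vertex set. Then K (dimension 2) consists of the simplices:

  0-simplices (6): [0], [1], [2], [3], [4], [5]
  1-simplices (12): [0,1], [0,2], [0,3], [0,4], [1,2], [1,3], [1,5], [2,4], [2,5], [3,4], [3,5], [4,5]
  2-simplices (8): [0,1,2], [0,1,3], [0,2,4], [0,3,4], [1,2,5], [1,3,5], [2,4,5], [3,4,5]

so the chain groups are C_0 ≅ Z^6, C_1 ≅ Z^12, C_2 ≅ Z^8.

Boundary ∂_1: C_1 → C_0 maps an edge to its endpoints' difference, ∂[p,q] = q − p.
The resulting 6×12 matrix has rank 5, and its Smith normal form has invariant factors (1,1,1,1,1).

Boundary ∂_2: C_2 → C_1 sends each 2-simplex [p,q,r] to [q,r] − [p,r] + [p,q]. For instance
  ∂[0,1,2] = [1,2] − [0,2] + [0,1],
  ∂[3,4,5] = [4,5] − [3,5] + [3,4].
The 12×8 boundary matrix has rank 7 and Smith normal form diag(1,1,1,1,1,1,1).

From H_k ≅ ker(∂_k) / im(∂_{k+1}) we obtain:

  H_0: rank C_0 − rank ∂_1 = 6 − 5 = 1, and the invariant factors of ∂_1 are all 1, so H_0 = Z.
  H_1: rank ker ∂_1 − rank ∂_2 = (12 − 5) − 7 = 0, and the invariant factors of ∂_2 are all 1, so H_1 = 0.
  H_2: rank ker ∂_2 − rank ∂_3 = (8 − 7) − 0 = 1, and there is no ∂_3, so H_2 = Z.

As a check, the Euler characteristic is 6 − 12 + 8 = 2, which agrees with 1 − 0 + 1 = 2.
(K is a triangulation of the 2-sphere S^2.)

H_0 ≅ Z,  H_1 = 0,  H_2 ≅ Z.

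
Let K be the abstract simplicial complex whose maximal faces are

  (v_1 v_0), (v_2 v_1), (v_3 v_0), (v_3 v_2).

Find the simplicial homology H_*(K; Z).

H_0 = Z,  H_1 = Z.

Take the total order v_0 < v_1 < v_2 < v_3 on the vertex set. Then K (dimension 1) consists of the simplices:

  0-simplices (4): [v_0], [v_1], [v_2], [v_3]
  1-simplices (4): [v_0,v_1], [v_0,v_3], [v_1,v_2], [v_2,v_3]

so the chain groups are C_0 ≅ Z^4, C_1 ≅ Z^4.

∂_1: C_1 → C_0 sends each edge [p,q] (with p < q) to q − p. For instance
  ∂[v_0,v_3] = [v_3] − [v_0].
As a 4×4 matrix over Z this has rank 3, with invariant factors (1,1,1).

From H_k ≅ ker(∂_k) / im(∂_{k+1}) we obtain:

  H_0: rank C_0 − rank ∂_1 = 4 − 3 = 1, and the invariant factors of ∂_1 are all 1, so H_0 ≅ Z.
  H_1: rank ker ∂_1 − rank ∂_2 = (4 − 3) − 0 = 1, and there is no ∂_2, so H_1 ≅ Z.

As a check, the Euler characteristic is 4 − 4 = 0, which agrees with 1 − 1 = 0.
(K is a triangulation of the circle S^1.)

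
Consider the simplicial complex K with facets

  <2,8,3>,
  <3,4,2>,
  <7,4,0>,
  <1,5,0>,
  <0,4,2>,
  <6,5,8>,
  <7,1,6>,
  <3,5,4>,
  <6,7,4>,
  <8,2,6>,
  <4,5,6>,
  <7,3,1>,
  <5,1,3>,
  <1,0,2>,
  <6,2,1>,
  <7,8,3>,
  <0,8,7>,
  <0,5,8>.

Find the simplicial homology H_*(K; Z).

H_0 = Z,  H_1 = Z^2,  H_2 = Z.

We work with the vertex ordering 0 < 1 < 2 < 3 < 4 < 5 < 6 < 7 < 8. The simplices of K, each written with vertices in increasing order, are:

  0-simplices (9): [0], [1], [2], [3], [4], [5], [6], [7], [8]
  1-simplices (27): (27 of them)
  2-simplices (18): [0,1,2], [0,1,5], [0,2,4], [0,4,7], [0,5,8], [0,7,8], [1,2,6], [1,3,5], [1,3,7], [1,6,7], [2,3,4], [2,3,8], [2,6,8], [3,4,5], [3,7,8], [4,5,6], [4,6,7], [5,6,8]

Hence C_0 ≅ Z^9, C_1 ≅ Z^27, C_2 ≅ Z^18.

Boundary ∂_1: C_1 → C_0 maps an edge to its endpoints' difference, ∂[p,q] = q − p.
As a 9×27 matrix over Z this has rank 8, with invariant factors (1,1,1,1,1,1,1,1).

∂_2: C_2 → C_1 maps a triangle to the signed sum of its edges. For instance
  ∂[4,6,7] = [6,7] − [4,7] + [4,6],
  ∂[1,2,6] = [2,6] − [1,6] + [1,2].
The resulting 27×18 matrix has rank 17, and its Smith normal form has invariant factors (1,1,1,1,1,1,1,1,1,1,1,1,1,1,1,1,1).

From H_k ≅ ker(∂_k) / im(∂_{k+1}) we obtain:

  H_0: rank C_0 − rank ∂_1 = 9 − 8 = 1, and the invariant factors of ∂_1 are all 1, so H_0 ≅ Z.
  H_1: rank ker ∂_1 − rank ∂_2 = (27 − 8) − 17 = 2, and the invariant factors of ∂_2 are all 1, so H_1 ≅ Z^2.
  H_2: rank ker ∂_2 − rank ∂_3 = (18 − 17) − 0 = 1, and there is no ∂_3, so H_2 ≅ Z.

As a check, the Euler characteristic is 9 − 27 + 18 = 0, which agrees with 1 − 2 + 1 = 0.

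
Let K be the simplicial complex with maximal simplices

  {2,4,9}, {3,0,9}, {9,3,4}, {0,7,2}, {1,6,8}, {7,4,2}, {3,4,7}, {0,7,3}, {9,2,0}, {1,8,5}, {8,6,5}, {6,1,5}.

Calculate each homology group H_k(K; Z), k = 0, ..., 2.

Take the total order 0 < 1 < 2 < 3 < 4 < 5 < 6 < 7 < 8 < 9 on the vertex set. Then K (dimension 2) consists of the simplices:

  0-simplices (10): [0], [1], [2], [3], [4], [5], [6], [7], [8], [9]
  1-simplices (18): [0,2], [0,3], [0,7], [0,9], [1,5], [1,6], [1,8], [2,4], [2,7], [2,9], [3,4], [3,7], [3,9], [4,7], [4,9], [5,6], [5,8], [6,8]
  2-simplices (12): [0,2,7], [0,2,9], [0,3,7], [0,3,9], [1,5,6], [1,5,8], [1,6,8], [2,4,7], [2,4,9], [3,4,7], [3,4,9], [5,6,8]

Hence C_0 ≅ Z^10, C_1 ≅ Z^18, C_2 ≅ Z^12.

The boundary map ∂_1: C_1 → C_0 is given by ∂[p,q] = [q] − [p]. For instance
  ∂[3,9] = [9] − [3].
The resulting 10×18 matrix has rank 8, and its Smith normal form has invariant factors (1,1,1,1,1,1,1,1).

∂_2: C_2 → C_1 maps a triangle to the signed sum of its edges. For instance
  ∂[0,2,9] = [2,9] − [0,9] + [0,2],
  ∂[1,5,8] = [5,8] − [1,8] + [1,5].
The resulting 18×12 matrix has rank 10, and its Smith normal form has invariant factors (1,1,1,1,1,1,1,1,1,1).

From H_k ≅ ker(∂_k) / im(∂_{k+1}) we obtain:

  H_0: rank C_0 − rank ∂_1 = 10 − 8 = 2, and the invariant factors of ∂_1 are all 1, so H_0 ≅ Z^2.
  H_1: rank ker ∂_1 − rank ∂_2 = (18 − 8) − 10 = 0, and the invariant factors of ∂_2 are all 1, so H_1 ≅ 0.
  H_2: rank ker ∂_2 − rank ∂_3 = (12 − 10) − 0 = 2, and there is no ∂_3, so H_2 ≅ Z^2.

As a check, the Euler characteristic is 10 − 18 + 12 = 4, which agrees with 2 − 0 + 2 = 4.

H_0 = Z^2,  H_1 = 0,  H_2 = Z^2.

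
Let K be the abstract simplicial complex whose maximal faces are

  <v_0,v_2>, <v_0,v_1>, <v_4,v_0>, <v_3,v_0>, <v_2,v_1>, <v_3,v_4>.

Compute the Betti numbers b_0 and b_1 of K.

b_0 = 1, b_1 = 2.

K has 5 vertices, 6 edges.
rank ∂_0 = 0, rank ∂_1 = 4 ⇒ b_0 = 5 − 0 − 4 = 1; all invariant factors of ∂_1 are 1 so no torsion. So H_0 = Z.
rank ∂_1 = 4, rank ∂_2 = 0 ⇒ b_1 = 6 − 4 − 0 = 2. So H_1 = Z^2.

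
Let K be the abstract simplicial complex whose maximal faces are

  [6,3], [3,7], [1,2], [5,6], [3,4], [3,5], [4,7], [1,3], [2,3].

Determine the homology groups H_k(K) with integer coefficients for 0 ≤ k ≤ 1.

H_0 ≅ Z,  H_1 ≅ Z^3.

K has 7 vertices, 9 edges.
rank ∂_0 = 0, rank ∂_1 = 6 ⇒ b_0 = 7 − 0 − 6 = 1; all invariant factors of ∂_1 are 1 so no torsion. So H_0 ≅ Z.
rank ∂_1 = 6, rank ∂_2 = 0 ⇒ b_1 = 9 − 6 − 0 = 3. So H_1 ≅ Z^3.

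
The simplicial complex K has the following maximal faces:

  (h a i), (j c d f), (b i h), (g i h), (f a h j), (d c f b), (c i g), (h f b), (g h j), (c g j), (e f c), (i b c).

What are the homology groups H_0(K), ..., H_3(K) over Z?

H_0 = Z,  H_1 = 0,  H_2 = Z,  H_3 = 0.

Take the total order a < b < c < d < e < f < g < h < i < j on the vertex set. Then K (dimension 3) consists of the simplices:

  0-simplices (10): a, b, c, d, e, f, g, h, i, j
  1-simplices (25): af, ah, ai, aj, bc, bd, bf, bh, bi, cd, ce, cf, cg, ci, cj, df, dj, ef, fh, fj, gh, gi, gj, hi, hj
  2-simplices (20): afh, afj, ahi, ahj, bcd, bcf, bci, bdf, bfh, bhi, cdf, cdj, cef, cfj, cgi, cgj, dfj, fhj, ghi, ghj
  3-simplices (3): afhj, bcdf, cdfj

so the chain groups are C_0 ≅ Z^10, C_1 ≅ Z^25, C_2 ≅ Z^20, C_3 ≅ Z^3.

∂_1: C_1 → C_0 sends each edge [p,q] (with p < q) to q − p. For instance
  ∂cg = g − c.
This gives a 10×25 integer matrix of rank 9; reducing to Smith normal form yields diagonal entries (1,1,1,1,1,1,1,1,1).

Boundary ∂_2: C_2 → C_1 sends each 2-simplex [p,q,r] to [q,r] − [p,r] + [p,q]. For instance
  ∂ahj = hj − aj + ah,
  ∂cgi = gi − ci + cg.
The 25×20 boundary matrix has rank 16 and Smith normal form diag(1,1,1,1,1,1,1,1,1,1,1,1,1,1,1,1).

Boundary ∂_3: C_3 → C_2 sends each 3-simplex σ to the alternating sum Σ_i (−1)^i (σ with its i-th vertex removed). For instance
  ∂cdfj = dfj − cfj + cdj − cdf,
  ∂bcdf = cdf − bdf + bcf − bcd.
As a 20×3 matrix over Z this has rank 3, with invariant factors (1,1,1).

From H_k ≅ ker(∂_k) / im(∂_{k+1}) we obtain:

  H_0: rank C_0 − rank ∂_1 = 10 − 9 = 1, and the invariant factors of ∂_1 are all 1, so H_0 ≅ Z.
  H_1: rank ker ∂_1 − rank ∂_2 = (25 − 9) − 16 = 0, and the invariant factors of ∂_2 are all 1, so H_1 ≅ 0.
  H_2: rank ker ∂_2 − rank ∂_3 = (20 − 16) − 3 = 1, and the invariant factors of ∂_3 are all 1, so H_2 ≅ Z.
  H_3: rank ker ∂_3 − rank ∂_4 = (3 − 3) − 0 = 0, and there is no ∂_4, so H_3 ≅ 0.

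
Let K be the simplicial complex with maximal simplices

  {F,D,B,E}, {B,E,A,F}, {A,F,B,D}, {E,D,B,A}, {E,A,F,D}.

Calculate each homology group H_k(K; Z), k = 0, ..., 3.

H_0 ≅ Z,  H_1 = 0,  H_2 = 0,  H_3 ≅ Z.

Fix the vertex order A < B < D < E < F and write every simplex with vertices in increasing order. Then dim K = 3 and the simplices of K are:

  0-simplices (5): A, B, D, E, F
  1-simplices (10): AB, AD, AE, AF, BD, BE, BF, DE, DF, EF
  2-simplices (10): ABD, ABE, ABF, ADE, ADF, AEF, BDE, BDF, BEF, DEF
  3-simplices (5): ABDE, ABDF, ABEF, ADEF, BDEF

giving chain groups C_0 ≅ Z^5, C_1 ≅ Z^10, C_2 ≅ Z^10, C_3 ≅ Z^5.

Boundary ∂_1: C_1 → C_0 is given by ∂[p,q] = [q] − [p]. For instance
  ∂AF = F − A.
The resulting 5×10 matrix has rank 4, and its Smith normal form has invariant factors (1,1,1,1).

Boundary ∂_2: C_2 → C_1 acts by ∂[p,q,r] = [q,r] − [p,r] + [p,q]. For instance
  ∂ADE = DE − AE + AD,
  ∂BDE = DE − BE + BD.
This gives a 10×10 integer matrix of rank 6; reducing to Smith normal form yields diagonal entries (1,1,1,1,1,1).

Boundary ∂_3: C_3 → C_2 sends each 3-simplex σ to the alternating sum Σ_i (−1)^i (σ with its i-th vertex removed). For instance
  ∂BDEF = DEF − BEF + BDF − BDE,
  ∂ABDF = BDF − ADF + ABF − ABD.
The resulting 10×5 matrix has rank 4, and its Smith normal form has invariant factors (1,1,1,1).

From H_k ≅ ker(∂_k) / im(∂_{k+1}) we obtain:

  H_0: rank C_0 − rank ∂_1 = 5 − 4 = 1, and the invariant factors of ∂_1 are all 1, so H_0 ≅ Z.
  H_1: rank ker ∂_1 − rank ∂_2 = (10 − 4) − 6 = 0, and the invariant factors of ∂_2 are all 1, so H_1 ≅ 0.
  H_2: rank ker ∂_2 − rank ∂_3 = (10 − 6) − 4 = 0, and the invariant factors of ∂_3 are all 1, so H_2 ≅ 0.
  H_3: rank ker ∂_3 − rank ∂_4 = (5 − 4) − 0 = 1, and there is no ∂_4, so H_3 ≅ Z.

As a check, the Euler characteristic is 5 − 10 + 10 − 5 = 0, which agrees with 1 − 0 + 0 − 1 = 0.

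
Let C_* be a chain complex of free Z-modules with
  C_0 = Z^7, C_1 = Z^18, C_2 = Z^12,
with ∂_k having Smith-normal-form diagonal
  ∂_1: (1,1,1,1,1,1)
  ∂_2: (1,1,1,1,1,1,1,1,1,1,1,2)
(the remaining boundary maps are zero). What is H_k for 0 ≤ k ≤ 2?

H_0 ≅ Z,  H_1 ≅ Z/2Z,  H_2 = 0.

H_0: b_0 = 7 − 0 − 6 = 1; torsion from ∂_1 factors > 1: none. So H_0 ≅ Z.
H_1: b_1 = 18 − 6 − 12 = 0; torsion from ∂_2 factors > 1: [2]. So H_1 ≅ Z/2Z.
H_2: b_2 = 12 − 12 − 0 = 0; torsion from ∂_3 factors > 1: none. So H_2 ≅ 0.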